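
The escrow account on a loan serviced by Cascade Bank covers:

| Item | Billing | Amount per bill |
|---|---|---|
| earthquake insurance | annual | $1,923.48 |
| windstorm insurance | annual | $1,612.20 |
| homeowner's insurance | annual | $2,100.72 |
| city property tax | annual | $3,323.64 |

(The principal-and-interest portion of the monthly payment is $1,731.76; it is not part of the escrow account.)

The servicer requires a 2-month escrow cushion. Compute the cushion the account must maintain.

Earthquake insurance: $1,923.48 per year
Windstorm insurance: $1,612.20 per year
Homeowner's insurance: $2,100.72 per year
City property tax: $3,323.64 per year
Total annual escrow = $1,923.48 + $1,612.20 + $2,100.72 + $3,323.64 = $8,960.04
Monthly escrow = $8,960.04 ÷ 12 = $746.67
Reserve = 2 × $746.67 = $1,493.34

$1,493.34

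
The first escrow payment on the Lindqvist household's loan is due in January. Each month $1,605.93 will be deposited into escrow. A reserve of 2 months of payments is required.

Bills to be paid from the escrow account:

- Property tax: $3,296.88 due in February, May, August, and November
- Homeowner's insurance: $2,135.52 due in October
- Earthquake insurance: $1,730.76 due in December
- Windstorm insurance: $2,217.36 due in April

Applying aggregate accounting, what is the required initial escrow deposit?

Cushion = 2 × $1,605.93 = $3,211.86
Trial balance (start $0, +$1,605.93 each month, − disbursements):
  Jan: +$1,605.93 → $1,605.93
  Feb: +$1,605.93 − $3,296.88 → -$85.02
  Mar: +$1,605.93 → $1,520.91
  Apr: +$1,605.93 − $2,217.36 → $909.48
  May: +$1,605.93 − $3,296.88 → -$781.47
  Jun: +$1,605.93 → $824.46
  Jul: +$1,605.93 → $2,430.39
  Aug: +$1,605.93 − $3,296.88 → $739.44
  Sep: +$1,605.93 → $2,345.37
  Oct: +$1,605.93 − $2,135.52 → $1,815.78
  Nov: +$1,605.93 − $3,296.88 → $124.83
  Dec: +$1,605.93 − $1,730.76 → $0.00
Lowest trial balance = -$781.47 (May)
Initial deposit = cushion − low point = $3,211.86 − (-$781.47) = $3,993.33

$3,993.33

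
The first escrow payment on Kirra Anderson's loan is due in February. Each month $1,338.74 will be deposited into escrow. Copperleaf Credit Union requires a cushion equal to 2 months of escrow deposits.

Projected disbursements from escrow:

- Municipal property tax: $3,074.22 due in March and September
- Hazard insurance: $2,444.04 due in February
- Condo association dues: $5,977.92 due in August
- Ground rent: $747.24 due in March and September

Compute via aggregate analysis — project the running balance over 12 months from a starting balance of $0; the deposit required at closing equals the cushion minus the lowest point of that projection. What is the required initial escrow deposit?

$8,032.44

Cushion = 2 × $1,338.74 = $2,677.48
Trial balance (start $0, +$1,338.74 each month, − disbursements):
  Feb: +$1,338.74 − $2,444.04 → -$1,105.30
  Mar: +$1,338.74 − $3,821.46 → -$3,588.02
  Apr: +$1,338.74 → -$2,249.28
  May: +$1,338.74 → -$910.54
  Jun: +$1,338.74 → $428.20
  Jul: +$1,338.74 → $1,766.94
  Aug: +$1,338.74 − $5,977.92 → -$2,872.24
  Sep: +$1,338.74 − $3,821.46 → -$5,354.96
  Oct: +$1,338.74 → -$4,016.22
  Nov: +$1,338.74 → -$2,677.48
  Dec: +$1,338.74 → -$1,338.74
  Jan: +$1,338.74 → $0.00
Lowest trial balance = -$5,354.96 (Sep)
Initial deposit = cushion − low point = $2,677.48 − (-$5,354.96) = $8,032.44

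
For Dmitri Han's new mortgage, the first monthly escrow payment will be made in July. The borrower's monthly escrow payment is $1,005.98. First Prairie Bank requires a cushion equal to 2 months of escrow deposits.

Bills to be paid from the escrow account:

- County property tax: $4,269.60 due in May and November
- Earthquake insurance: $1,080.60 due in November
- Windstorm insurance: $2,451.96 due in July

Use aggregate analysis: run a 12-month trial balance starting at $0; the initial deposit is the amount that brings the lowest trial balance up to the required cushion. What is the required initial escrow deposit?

Cushion = 2 × $1,005.98 = $2,011.96
Trial balance (start $0, +$1,005.98 each month, − disbursements):
  Jul: +$1,005.98 − $2,451.96 → -$1,445.98
  Aug: +$1,005.98 → -$440.00
  Sep: +$1,005.98 → $565.98
  Oct: +$1,005.98 → $1,571.96
  Nov: +$1,005.98 − $5,350.20 → -$2,772.26
  Dec: +$1,005.98 → -$1,766.28
  Jan: +$1,005.98 → -$760.30
  Feb: +$1,005.98 → $245.68
  Mar: +$1,005.98 → $1,251.66
  Apr: +$1,005.98 → $2,257.64
  May: +$1,005.98 − $4,269.60 → -$1,005.98
  Jun: +$1,005.98 → $0.00
Lowest trial balance = -$2,772.26 (Nov)
Initial deposit = cushion − low point = $2,011.96 − (-$2,772.26) = $4,784.22

$4,784.22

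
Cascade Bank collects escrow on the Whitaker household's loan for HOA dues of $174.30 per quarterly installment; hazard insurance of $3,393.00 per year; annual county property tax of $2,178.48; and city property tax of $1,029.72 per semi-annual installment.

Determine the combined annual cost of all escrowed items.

$8,328.12

HOA dues — $174.30 × 4 = $697.20
Hazard insurance — $3,393.00
County property tax — $2,178.48
City property tax — $1,029.72 × 2 = $2,059.44
Total per year = $697.20 + $3,393.00 + $2,178.48 + $2,059.44 = $8,328.12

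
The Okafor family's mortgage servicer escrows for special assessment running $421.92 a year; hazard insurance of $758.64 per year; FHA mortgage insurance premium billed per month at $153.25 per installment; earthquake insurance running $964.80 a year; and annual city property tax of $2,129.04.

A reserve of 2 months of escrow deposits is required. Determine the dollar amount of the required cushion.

Special assessment: $421.92 per year
Hazard insurance: $758.64 per year
FHA mortgage insurance premium: $153.25 × 12 = $1,839.00 per year
Earthquake insurance: $964.80 per year
City property tax: $2,129.04 per year
Total annual escrow = $421.92 + $758.64 + $1,839.00 + $964.80 + $2,129.04 = $6,113.40
Base monthly escrow = $6,113.40 ÷ 12 = $509.45
Required cushion = 2 × $509.45 = $1,018.90

$1,018.90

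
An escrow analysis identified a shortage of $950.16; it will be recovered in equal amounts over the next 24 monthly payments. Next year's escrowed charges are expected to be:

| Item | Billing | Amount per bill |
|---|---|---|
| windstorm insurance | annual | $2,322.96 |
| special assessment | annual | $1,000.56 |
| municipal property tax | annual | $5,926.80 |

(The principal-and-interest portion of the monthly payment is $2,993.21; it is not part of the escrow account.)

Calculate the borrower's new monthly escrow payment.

Windstorm insurance: $2,322.96/yr
Special assessment: $1,000.56/yr
Municipal property tax: $5,926.80/yr
Combined annual = $9,250.32
Monthly escrow = $9,250.32 ÷ 12 = $770.86
Monthly shortage recovery: $950.16 / 24 = $39.59
New monthly escrow = $770.86 + $39.59 = $810.45

$810.45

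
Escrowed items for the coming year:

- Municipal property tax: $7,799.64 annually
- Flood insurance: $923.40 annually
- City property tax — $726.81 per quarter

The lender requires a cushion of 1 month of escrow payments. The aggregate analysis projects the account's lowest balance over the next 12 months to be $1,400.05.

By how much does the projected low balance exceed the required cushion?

$430.86

Municipal property tax: $7,799.64
Flood insurance: $923.40
City property tax: $726.81 × 4 = $2,907.24
Total annual escrow = $7,799.64 + $923.40 + $2,907.24 = $11,630.28
Per month = $11,630.28 ÷ 12 = $969.19
Required cushion = 1 × $969.19 = $969.19
Surplus = $1,400.05 − $969.19 = $430.86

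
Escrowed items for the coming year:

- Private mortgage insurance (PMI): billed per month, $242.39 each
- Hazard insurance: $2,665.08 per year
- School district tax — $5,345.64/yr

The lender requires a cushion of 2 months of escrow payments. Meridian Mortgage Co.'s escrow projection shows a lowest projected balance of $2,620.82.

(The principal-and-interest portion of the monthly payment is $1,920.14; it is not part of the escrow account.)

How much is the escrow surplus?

Private mortgage insurance (PMI) — $242.39 × 12 = $2,908.68 annually
Hazard insurance — $2,665.08 annually
School district tax — $5,345.64 annually
Combined annual = $2,908.68 + $2,665.08 + $5,345.64 = $10,919.40
Monthly escrow = $10,919.40 / 12 = $909.95
Required reserve = 2 × $909.95 = $1,819.90
Surplus = $2,620.82 − $1,819.90 = $800.92

$800.92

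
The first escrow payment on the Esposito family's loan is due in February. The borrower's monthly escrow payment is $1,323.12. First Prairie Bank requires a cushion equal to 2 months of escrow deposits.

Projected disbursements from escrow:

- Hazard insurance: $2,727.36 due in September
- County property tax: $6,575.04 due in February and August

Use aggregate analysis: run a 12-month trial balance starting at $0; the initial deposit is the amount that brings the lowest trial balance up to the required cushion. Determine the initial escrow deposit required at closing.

Cushion = 2 × $1,323.12 = $2,646.24
Trial balance (start $0, +$1,323.12 each month, − disbursements):
  Feb: +$1,323.12 − $6,575.04 → -$5,251.92
  Mar: +$1,323.12 → -$3,928.80
  Apr: +$1,323.12 → -$2,605.68
  May: +$1,323.12 → -$1,282.56
  Jun: +$1,323.12 → $40.56
  Jul: +$1,323.12 → $1,363.68
  Aug: +$1,323.12 − $6,575.04 → -$3,888.24
  Sep: +$1,323.12 − $2,727.36 → -$5,292.48
  Oct: +$1,323.12 → -$3,969.36
  Nov: +$1,323.12 → -$2,646.24
  Dec: +$1,323.12 → -$1,323.12
  Jan: +$1,323.12 → $0.00
Lowest trial balance = -$5,292.48 (Sep)
Initial deposit = cushion − low point = $2,646.24 − (-$5,292.48) = $7,938.72

$7,938.72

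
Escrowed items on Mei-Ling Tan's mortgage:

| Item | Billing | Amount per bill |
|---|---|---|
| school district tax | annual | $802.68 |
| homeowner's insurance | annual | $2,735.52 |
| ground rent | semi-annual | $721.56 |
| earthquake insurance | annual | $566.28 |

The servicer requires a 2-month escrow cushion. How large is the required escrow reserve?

$924.60

School district tax: $802.68/yr
Homeowner's insurance: $2,735.52/yr
Ground rent: $721.56 × 2 = $1,443.12/yr
Earthquake insurance: $566.28/yr
Total per year = $802.68 + $2,735.52 + $1,443.12 + $566.28 = $5,547.60
Base monthly escrow = $5,547.60 ÷ 12 = $462.30
Cushion = 2 × $462.30 = $924.60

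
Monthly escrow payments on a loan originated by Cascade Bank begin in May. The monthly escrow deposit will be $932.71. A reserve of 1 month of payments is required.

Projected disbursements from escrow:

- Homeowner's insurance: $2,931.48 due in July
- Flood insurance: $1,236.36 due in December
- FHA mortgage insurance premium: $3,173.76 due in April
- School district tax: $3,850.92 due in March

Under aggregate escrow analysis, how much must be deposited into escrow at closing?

Cushion = 1 × $932.71 = $932.71
Trial balance (start $0, +$932.71 each month, − disbursements):
  May: +$932.71 → $932.71
  Jun: +$932.71 → $1,865.42
  Jul: +$932.71 − $2,931.48 → -$133.35
  Aug: +$932.71 → $799.36
  Sep: +$932.71 → $1,732.07
  Oct: +$932.71 → $2,664.78
  Nov: +$932.71 → $3,597.49
  Dec: +$932.71 − $1,236.36 → $3,293.84
  Jan: +$932.71 → $4,226.55
  Feb: +$932.71 → $5,159.26
  Mar: +$932.71 − $3,850.92 → $2,241.05
  Apr: +$932.71 − $3,173.76 → $0.00
Lowest trial balance = -$133.35 (Jul)
Initial deposit = cushion − low point = $932.71 − (-$133.35) = $1,066.06

$1,066.06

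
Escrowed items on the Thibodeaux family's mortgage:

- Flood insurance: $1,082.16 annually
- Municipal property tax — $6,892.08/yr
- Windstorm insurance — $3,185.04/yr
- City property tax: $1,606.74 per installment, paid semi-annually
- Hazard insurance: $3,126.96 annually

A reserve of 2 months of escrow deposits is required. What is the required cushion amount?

Flood insurance = $1,082.16 annually
Municipal property tax = $6,892.08 annually
Windstorm insurance = $3,185.04 annually
City property tax = $1,606.74 × 2 = $3,213.48 annually
Hazard insurance = $3,126.96 annually
Total annual escrow = $1,082.16 + $6,892.08 + $3,185.04 + $3,213.48 + $3,126.96 = $17,499.72
Per month = $17,499.72 / 12 = $1,458.31
Required cushion = 2 × $1,458.31 = $2,916.62

$2,916.62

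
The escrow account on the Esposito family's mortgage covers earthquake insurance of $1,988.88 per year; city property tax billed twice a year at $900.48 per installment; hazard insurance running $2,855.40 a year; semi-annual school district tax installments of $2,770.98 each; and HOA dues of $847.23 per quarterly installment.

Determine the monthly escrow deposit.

Earthquake insurance: $1,988.88/yr
City property tax: $900.48 × 2 = $1,800.96/yr
Hazard insurance: $2,855.40/yr
School district tax: $2,770.98 × 2 = $5,541.96/yr
HOA dues: $847.23 × 4 = $3,388.92/yr
Combined annual = $1,988.88 + $1,800.96 + $2,855.40 + $5,541.96 + $3,388.92 = $15,576.12
Per month = $15,576.12 / 12 = $1,298.01

$1,298.01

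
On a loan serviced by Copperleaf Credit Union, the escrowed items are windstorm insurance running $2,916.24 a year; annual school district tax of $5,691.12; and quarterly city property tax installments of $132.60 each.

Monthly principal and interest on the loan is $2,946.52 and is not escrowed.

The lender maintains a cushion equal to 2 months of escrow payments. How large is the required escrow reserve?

Windstorm insurance: $2,916.24/yr
School district tax: $5,691.12/yr
City property tax: $132.60 × 4 = $530.40/yr
Total annual escrow = $2,916.24 + $5,691.12 + $530.40 = $9,137.76
Base monthly escrow = $9,137.76 / 12 = $761.48
Reserve = 2 × $761.48 = $1,522.96

$1,522.96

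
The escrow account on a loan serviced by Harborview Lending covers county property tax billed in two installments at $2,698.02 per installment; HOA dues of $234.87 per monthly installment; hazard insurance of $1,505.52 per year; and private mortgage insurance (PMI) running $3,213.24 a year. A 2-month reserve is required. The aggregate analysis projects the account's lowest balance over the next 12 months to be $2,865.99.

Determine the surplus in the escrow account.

County property tax — $2,698.02 × 2 = $5,396.04/yr
HOA dues — $234.87 × 12 = $2,818.44/yr
Hazard insurance — $1,505.52/yr
Private mortgage insurance (PMI) — $3,213.24/yr
Total per year = $5,396.04 + $2,818.44 + $1,505.52 + $3,213.24 = $12,933.24
Base monthly escrow = $12,933.24 ÷ 12 = $1,077.77
Cushion = 2 × $1,077.77 = $2,155.54
Excess over cushion: $2,865.99 − $2,155.54 = $710.45

$710.45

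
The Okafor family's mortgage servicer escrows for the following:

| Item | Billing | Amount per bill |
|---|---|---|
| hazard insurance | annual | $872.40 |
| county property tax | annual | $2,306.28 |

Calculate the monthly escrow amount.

$264.89

Hazard insurance — $872.40 per year
County property tax — $2,306.28 per year
Annual escrow total = $872.40 + $2,306.28 = $3,178.68
Base monthly escrow = $3,178.68 ÷ 12 = $264.89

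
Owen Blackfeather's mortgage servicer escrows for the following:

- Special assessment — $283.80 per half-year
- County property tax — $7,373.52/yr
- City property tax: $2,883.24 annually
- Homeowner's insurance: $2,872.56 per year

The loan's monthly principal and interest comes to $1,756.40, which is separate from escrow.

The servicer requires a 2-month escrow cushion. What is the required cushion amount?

$2,282.82

Special assessment: $283.80 × 2 = $567.60 per year
County property tax: $7,373.52 per year
City property tax: $2,883.24 per year
Homeowner's insurance: $2,872.56 per year
Total annual escrow = $13,696.92
Per month = $13,696.92 ÷ 12 = $1,141.41
Cushion = 2 × $1,141.41 = $2,282.82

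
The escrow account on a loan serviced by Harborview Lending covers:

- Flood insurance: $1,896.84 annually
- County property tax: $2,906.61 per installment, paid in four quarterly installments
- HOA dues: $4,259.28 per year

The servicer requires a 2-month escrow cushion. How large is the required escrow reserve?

Flood insurance = $1,896.84
County property tax = $2,906.61 × 4 = $11,626.44
HOA dues = $4,259.28
Yearly total = $1,896.84 + $11,626.44 + $4,259.28 = $17,782.56
Monthly = $17,782.56 ÷ 12 = $1,481.88
Required cushion = 2 × $1,481.88 = $2,963.76

$2,963.76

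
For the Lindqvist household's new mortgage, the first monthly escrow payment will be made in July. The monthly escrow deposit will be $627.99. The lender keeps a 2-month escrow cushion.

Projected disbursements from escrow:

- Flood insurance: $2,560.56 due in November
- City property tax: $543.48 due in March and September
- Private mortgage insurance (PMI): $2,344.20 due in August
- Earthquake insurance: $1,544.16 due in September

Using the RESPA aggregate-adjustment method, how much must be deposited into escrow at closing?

$5,108.43

Cushion = 2 × $627.99 = $1,255.98
Trial balance (start $0, +$627.99 each month, − disbursements):
  Jul: +$627.99 → $627.99
  Aug: +$627.99 − $2,344.20 → -$1,088.22
  Sep: +$627.99 − $2,087.64 → -$2,547.87
  Oct: +$627.99 → -$1,919.88
  Nov: +$627.99 − $2,560.56 → -$3,852.45
  Dec: +$627.99 → -$3,224.46
  Jan: +$627.99 → -$2,596.47
  Feb: +$627.99 → -$1,968.48
  Mar: +$627.99 − $543.48 → -$1,883.97
  Apr: +$627.99 → -$1,255.98
  May: +$627.99 → -$627.99
  Jun: +$627.99 → $0.00
Lowest trial balance = -$3,852.45 (Nov)
Initial deposit = cushion − low point = $1,255.98 − (-$3,852.45) = $5,108.43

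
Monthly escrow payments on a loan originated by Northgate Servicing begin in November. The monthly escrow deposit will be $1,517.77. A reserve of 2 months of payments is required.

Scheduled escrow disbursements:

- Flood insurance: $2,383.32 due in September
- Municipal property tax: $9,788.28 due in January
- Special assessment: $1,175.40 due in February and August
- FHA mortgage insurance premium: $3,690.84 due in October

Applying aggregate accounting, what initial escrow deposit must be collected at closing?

Cushion = 2 × $1,517.77 = $3,035.54
Trial balance (start $0, +$1,517.77 each month, − disbursements):
  Nov: +$1,517.77 → $1,517.77
  Dec: +$1,517.77 → $3,035.54
  Jan: +$1,517.77 − $9,788.28 → -$5,234.97
  Feb: +$1,517.77 − $1,175.40 → -$4,892.60
  Mar: +$1,517.77 → -$3,374.83
  Apr: +$1,517.77 → -$1,857.06
  May: +$1,517.77 → -$339.29
  Jun: +$1,517.77 → $1,178.48
  Jul: +$1,517.77 → $2,696.25
  Aug: +$1,517.77 − $1,175.40 → $3,038.62
  Sep: +$1,517.77 − $2,383.32 → $2,173.07
  Oct: +$1,517.77 − $3,690.84 → $0.00
Lowest trial balance = -$5,234.97 (Jan)
Initial deposit = cushion − low point = $3,035.54 − (-$5,234.97) = $8,270.51

$8,270.51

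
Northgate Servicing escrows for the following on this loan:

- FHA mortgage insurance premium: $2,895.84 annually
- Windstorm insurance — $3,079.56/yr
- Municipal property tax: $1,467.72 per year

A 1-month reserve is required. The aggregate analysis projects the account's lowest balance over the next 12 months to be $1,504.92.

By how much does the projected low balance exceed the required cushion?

FHA mortgage insurance premium: $2,895.84 annually
Windstorm insurance: $3,079.56 annually
Municipal property tax: $1,467.72 annually
Yearly total = $2,895.84 + $3,079.56 + $1,467.72 = $7,443.12
Per month = $7,443.12 / 12 = $620.26
Cushion = 1 × $620.26 = $620.26
Surplus = $1,504.92 − $620.26 = $884.66

$884.66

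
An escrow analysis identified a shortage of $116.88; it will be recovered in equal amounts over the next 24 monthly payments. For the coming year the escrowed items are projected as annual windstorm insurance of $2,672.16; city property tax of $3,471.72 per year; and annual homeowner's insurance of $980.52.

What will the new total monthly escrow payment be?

Windstorm insurance = $2,672.16 annually
City property tax = $3,471.72 annually
Homeowner's insurance = $980.52 annually
Combined annual = $7,124.40
Monthly = $7,124.40 / 12 = $593.70
Monthly shortage recovery: $116.88 / 24 = $4.87
Adjusted monthly = $593.70 + $4.87 = $598.57

$598.57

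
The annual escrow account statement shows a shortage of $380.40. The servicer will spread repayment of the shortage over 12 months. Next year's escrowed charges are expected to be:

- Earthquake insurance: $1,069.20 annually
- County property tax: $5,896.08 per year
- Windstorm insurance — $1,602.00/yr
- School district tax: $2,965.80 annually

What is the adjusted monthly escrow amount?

$992.79

Earthquake insurance = $1,069.20
County property tax = $5,896.08
Windstorm insurance = $1,602.00
School district tax = $2,965.80
Combined annual = $1,069.20 + $5,896.08 + $1,602.00 + $2,965.80 = $11,533.08
Monthly escrow = $11,533.08 / 12 = $961.09
Shortage spread = $380.40 / 12 = $31.70/mo
Adjusted monthly = $961.09 + $31.70 = $992.79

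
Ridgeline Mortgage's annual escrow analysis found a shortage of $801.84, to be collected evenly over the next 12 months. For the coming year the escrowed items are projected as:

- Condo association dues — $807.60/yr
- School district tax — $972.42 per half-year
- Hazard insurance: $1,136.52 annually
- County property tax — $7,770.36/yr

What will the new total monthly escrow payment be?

$1,038.43

Condo association dues: $807.60/yr
School district tax: $972.42 × 2 = $1,944.84/yr
Hazard insurance: $1,136.52/yr
County property tax: $7,770.36/yr
Total annual escrow = $807.60 + $1,944.84 + $1,136.52 + $7,770.36 = $11,659.32
Per month = $11,659.32 / 12 = $971.61
Monthly shortage recovery: $801.84 / 12 = $66.82
New monthly escrow = $971.61 + $66.82 = $1,038.43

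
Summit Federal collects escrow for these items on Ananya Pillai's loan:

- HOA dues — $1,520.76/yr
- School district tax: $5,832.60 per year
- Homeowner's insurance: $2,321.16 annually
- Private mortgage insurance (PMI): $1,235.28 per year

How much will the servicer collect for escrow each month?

$909.15

HOA dues — $1,520.76 per year
School district tax — $5,832.60 per year
Homeowner's insurance — $2,321.16 per year
Private mortgage insurance (PMI) — $1,235.28 per year
Annual escrow total = $1,520.76 + $5,832.60 + $2,321.16 + $1,235.28 = $10,909.80
Per month = $10,909.80 / 12 = $909.15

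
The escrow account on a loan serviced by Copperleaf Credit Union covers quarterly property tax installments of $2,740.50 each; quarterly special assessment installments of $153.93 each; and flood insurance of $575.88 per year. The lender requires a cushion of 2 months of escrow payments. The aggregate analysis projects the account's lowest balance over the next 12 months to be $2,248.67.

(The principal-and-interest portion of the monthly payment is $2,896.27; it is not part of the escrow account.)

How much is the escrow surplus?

Property tax = $2,740.50 × 4 = $10,962.00 annually
Special assessment = $153.93 × 4 = $615.72 annually
Flood insurance = $575.88 annually
Annual escrow total = $12,153.60
Per month = $12,153.60 / 12 = $1,012.80
Required reserve = 2 × $1,012.80 = $2,025.60
Surplus = $2,248.67 − $2,025.60 = $223.07

$223.07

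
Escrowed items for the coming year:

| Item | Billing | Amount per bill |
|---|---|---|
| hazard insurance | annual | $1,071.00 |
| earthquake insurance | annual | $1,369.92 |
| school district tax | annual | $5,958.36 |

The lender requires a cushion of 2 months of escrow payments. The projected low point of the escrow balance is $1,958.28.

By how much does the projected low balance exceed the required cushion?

Hazard insurance — $1,071.00/yr
Earthquake insurance — $1,369.92/yr
School district tax — $5,958.36/yr
Yearly total = $8,399.28
Per month = $8,399.28 / 12 = $699.94
Required cushion = 2 × $699.94 = $1,399.88
Surplus = $1,958.28 − $1,399.88 = $558.40

$558.40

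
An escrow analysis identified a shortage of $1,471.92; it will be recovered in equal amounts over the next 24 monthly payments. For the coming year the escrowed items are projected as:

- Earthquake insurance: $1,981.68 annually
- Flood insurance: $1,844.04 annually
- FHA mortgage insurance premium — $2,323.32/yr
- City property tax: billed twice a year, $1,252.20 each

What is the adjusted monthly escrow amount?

Earthquake insurance: $1,981.68/yr
Flood insurance: $1,844.04/yr
FHA mortgage insurance premium: $2,323.32/yr
City property tax: $1,252.20 × 2 = $2,504.40/yr
Yearly total = $1,981.68 + $1,844.04 + $2,323.32 + $2,504.40 = $8,653.44
Monthly escrow = $8,653.44 ÷ 12 = $721.12
Shortage per month = $1,471.92 / 24 = $61.33
New monthly escrow = $721.12 + $61.33 = $782.45

$782.45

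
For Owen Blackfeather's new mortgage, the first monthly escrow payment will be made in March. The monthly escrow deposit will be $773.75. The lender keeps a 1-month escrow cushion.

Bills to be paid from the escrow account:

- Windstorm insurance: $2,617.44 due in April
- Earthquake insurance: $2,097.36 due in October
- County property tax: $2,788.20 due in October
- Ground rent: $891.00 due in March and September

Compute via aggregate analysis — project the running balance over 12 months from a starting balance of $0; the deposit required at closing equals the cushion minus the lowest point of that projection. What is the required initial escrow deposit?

Cushion = 1 × $773.75 = $773.75
Trial balance (start $0, +$773.75 each month, − disbursements):
  Mar: +$773.75 − $891.00 → -$117.25
  Apr: +$773.75 − $2,617.44 → -$1,960.94
  May: +$773.75 → -$1,187.19
  Jun: +$773.75 → -$413.44
  Jul: +$773.75 → $360.31
  Aug: +$773.75 → $1,134.06
  Sep: +$773.75 − $891.00 → $1,016.81
  Oct: +$773.75 − $4,885.56 → -$3,095.00
  Nov: +$773.75 → -$2,321.25
  Dec: +$773.75 → -$1,547.50
  Jan: +$773.75 → -$773.75
  Feb: +$773.75 → $0.00
Lowest trial balance = -$3,095.00 (Oct)
Initial deposit = cushion − low point = $773.75 − (-$3,095.00) = $3,868.75

$3,868.75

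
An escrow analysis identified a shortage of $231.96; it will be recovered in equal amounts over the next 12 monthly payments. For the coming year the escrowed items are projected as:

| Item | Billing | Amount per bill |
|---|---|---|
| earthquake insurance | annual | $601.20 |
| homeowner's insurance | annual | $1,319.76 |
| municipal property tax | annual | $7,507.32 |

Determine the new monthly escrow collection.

$805.02

Earthquake insurance = $601.20 per year
Homeowner's insurance = $1,319.76 per year
Municipal property tax = $7,507.32 per year
Annual escrow total = $9,428.28
Monthly escrow = $9,428.28 / 12 = $785.69
Shortage spread = $231.96 ÷ 12 = $19.33/mo
New monthly escrow = $785.69 + $19.33 = $805.02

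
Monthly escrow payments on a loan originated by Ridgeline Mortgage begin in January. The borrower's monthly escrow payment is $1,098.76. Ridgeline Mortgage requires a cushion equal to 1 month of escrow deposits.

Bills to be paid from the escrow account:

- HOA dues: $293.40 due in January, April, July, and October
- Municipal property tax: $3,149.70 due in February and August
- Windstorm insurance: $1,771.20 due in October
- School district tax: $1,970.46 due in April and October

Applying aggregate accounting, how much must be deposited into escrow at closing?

$3,296.28

Cushion = 1 × $1,098.76 = $1,098.76
Trial balance (start $0, +$1,098.76 each month, − disbursements):
  Jan: +$1,098.76 − $293.40 → $805.36
  Feb: +$1,098.76 − $3,149.70 → -$1,245.58
  Mar: +$1,098.76 → -$146.82
  Apr: +$1,098.76 − $2,263.86 → -$1,311.92
  May: +$1,098.76 → -$213.16
  Jun: +$1,098.76 → $885.60
  Jul: +$1,098.76 − $293.40 → $1,690.96
  Aug: +$1,098.76 − $3,149.70 → -$359.98
  Sep: +$1,098.76 → $738.78
  Oct: +$1,098.76 − $4,035.06 → -$2,197.52
  Nov: +$1,098.76 → -$1,098.76
  Dec: +$1,098.76 → $0.00
Lowest trial balance = -$2,197.52 (Oct)
Initial deposit = cushion − low point = $1,098.76 − (-$2,197.52) = $3,296.28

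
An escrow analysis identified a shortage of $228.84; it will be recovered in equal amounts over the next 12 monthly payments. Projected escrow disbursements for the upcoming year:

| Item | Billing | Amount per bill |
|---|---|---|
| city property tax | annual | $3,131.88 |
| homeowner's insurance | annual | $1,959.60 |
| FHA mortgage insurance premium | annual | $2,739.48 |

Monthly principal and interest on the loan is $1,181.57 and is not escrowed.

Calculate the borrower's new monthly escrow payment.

City property tax — $3,131.88 per year
Homeowner's insurance — $1,959.60 per year
FHA mortgage insurance premium — $2,739.48 per year
Yearly total = $3,131.88 + $1,959.60 + $2,739.48 = $7,830.96
Per month = $7,830.96 ÷ 12 = $652.58
Shortage per month = $228.84 / 12 = $19.07
Adjusted monthly = $652.58 + $19.07 = $671.65

$671.65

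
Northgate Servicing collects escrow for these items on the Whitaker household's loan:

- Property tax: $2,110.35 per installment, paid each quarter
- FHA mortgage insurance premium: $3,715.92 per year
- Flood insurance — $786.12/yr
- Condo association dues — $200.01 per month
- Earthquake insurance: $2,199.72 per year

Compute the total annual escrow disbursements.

$17,543.28

Property tax — $2,110.35 × 4 = $8,441.40
FHA mortgage insurance premium — $3,715.92
Flood insurance — $786.12
Condo association dues — $200.01 × 12 = $2,400.12
Earthquake insurance — $2,199.72
Total per year = $8,441.40 + $3,715.92 + $786.12 + $2,400.12 + $2,199.72 = $17,543.28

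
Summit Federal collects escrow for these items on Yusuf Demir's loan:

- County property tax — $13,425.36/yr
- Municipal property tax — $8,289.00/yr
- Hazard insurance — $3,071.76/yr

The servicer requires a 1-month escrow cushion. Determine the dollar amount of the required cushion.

County property tax — $13,425.36
Municipal property tax — $8,289.00
Hazard insurance — $3,071.76
Total per year = $13,425.36 + $8,289.00 + $3,071.76 = $24,786.12
Per month = $24,786.12 ÷ 12 = $2,065.51
Reserve = 1 × $2,065.51 = $2,065.51

$2,065.51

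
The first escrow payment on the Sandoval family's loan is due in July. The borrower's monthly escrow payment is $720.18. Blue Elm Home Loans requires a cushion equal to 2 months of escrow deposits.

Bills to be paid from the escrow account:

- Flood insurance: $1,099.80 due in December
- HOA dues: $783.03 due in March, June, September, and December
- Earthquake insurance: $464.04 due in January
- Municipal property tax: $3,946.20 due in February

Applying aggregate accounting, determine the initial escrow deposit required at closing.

$2,817.87

Cushion = 2 × $720.18 = $1,440.36
Trial balance (start $0, +$720.18 each month, − disbursements):
  Jul: +$720.18 → $720.18
  Aug: +$720.18 → $1,440.36
  Sep: +$720.18 − $783.03 → $1,377.51
  Oct: +$720.18 → $2,097.69
  Nov: +$720.18 → $2,817.87
  Dec: +$720.18 − $1,882.83 → $1,655.22
  Jan: +$720.18 − $464.04 → $1,911.36
  Feb: +$720.18 − $3,946.20 → -$1,314.66
  Mar: +$720.18 − $783.03 → -$1,377.51
  Apr: +$720.18 → -$657.33
  May: +$720.18 → $62.85
  Jun: +$720.18 − $783.03 → $0.00
Lowest trial balance = -$1,377.51 (Mar)
Initial deposit = cushion − low point = $1,440.36 − (-$1,377.51) = $2,817.87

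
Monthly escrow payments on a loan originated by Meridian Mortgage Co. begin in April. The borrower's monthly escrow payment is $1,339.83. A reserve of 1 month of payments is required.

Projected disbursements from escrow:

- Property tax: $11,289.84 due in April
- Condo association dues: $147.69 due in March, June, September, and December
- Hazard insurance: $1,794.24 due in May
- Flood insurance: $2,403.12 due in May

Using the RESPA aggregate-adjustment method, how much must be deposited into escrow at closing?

Cushion = 1 × $1,339.83 = $1,339.83
Trial balance (start $0, +$1,339.83 each month, − disbursements):
  Apr: +$1,339.83 − $11,289.84 → -$9,950.01
  May: +$1,339.83 − $4,197.36 → -$12,807.54
  Jun: +$1,339.83 − $147.69 → -$11,615.40
  Jul: +$1,339.83 → -$10,275.57
  Aug: +$1,339.83 → -$8,935.74
  Sep: +$1,339.83 − $147.69 → -$7,743.60
  Oct: +$1,339.83 → -$6,403.77
  Nov: +$1,339.83 → -$5,063.94
  Dec: +$1,339.83 − $147.69 → -$3,871.80
  Jan: +$1,339.83 → -$2,531.97
  Feb: +$1,339.83 → -$1,192.14
  Mar: +$1,339.83 − $147.69 → $0.00
Lowest trial balance = -$12,807.54 (May)
Initial deposit = cushion − low point = $1,339.83 − (-$12,807.54) = $14,147.37

$14,147.37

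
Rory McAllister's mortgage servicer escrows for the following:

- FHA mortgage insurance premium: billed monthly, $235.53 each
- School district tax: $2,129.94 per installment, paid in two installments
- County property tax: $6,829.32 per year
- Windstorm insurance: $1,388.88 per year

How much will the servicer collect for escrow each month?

FHA mortgage insurance premium: $235.53 × 12 = $2,826.36
School district tax: $2,129.94 × 2 = $4,259.88
County property tax: $6,829.32
Windstorm insurance: $1,388.88
Total per year = $15,304.44
Monthly = $15,304.44 / 12 = $1,275.37

$1,275.37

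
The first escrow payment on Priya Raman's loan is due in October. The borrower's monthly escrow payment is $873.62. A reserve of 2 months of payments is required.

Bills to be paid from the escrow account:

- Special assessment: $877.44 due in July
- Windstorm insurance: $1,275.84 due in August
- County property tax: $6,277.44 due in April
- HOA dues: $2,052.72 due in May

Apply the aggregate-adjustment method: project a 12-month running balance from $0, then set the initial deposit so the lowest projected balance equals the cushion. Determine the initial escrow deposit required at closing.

$3,088.44

Cushion = 2 × $873.62 = $1,747.24
Trial balance (start $0, +$873.62 each month, − disbursements):
  Oct: +$873.62 → $873.62
  Nov: +$873.62 → $1,747.24
  Dec: +$873.62 → $2,620.86
  Jan: +$873.62 → $3,494.48
  Feb: +$873.62 → $4,368.10
  Mar: +$873.62 → $5,241.72
  Apr: +$873.62 − $6,277.44 → -$162.10
  May: +$873.62 − $2,052.72 → -$1,341.20
  Jun: +$873.62 → -$467.58
  Jul: +$873.62 − $877.44 → -$471.40
  Aug: +$873.62 − $1,275.84 → -$873.62
  Sep: +$873.62 → $0.00
Lowest trial balance = -$1,341.20 (May)
Initial deposit = cushion − low point = $1,747.24 − (-$1,341.20) = $3,088.44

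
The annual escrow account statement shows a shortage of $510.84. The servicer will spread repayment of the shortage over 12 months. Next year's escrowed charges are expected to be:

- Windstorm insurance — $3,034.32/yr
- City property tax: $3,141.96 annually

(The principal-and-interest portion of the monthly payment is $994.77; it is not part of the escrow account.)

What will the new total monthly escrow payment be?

Windstorm insurance — $3,034.32 annually
City property tax — $3,141.96 annually
Total annual escrow = $3,034.32 + $3,141.96 = $6,176.28
Monthly escrow = $6,176.28 / 12 = $514.69
Monthly shortage recovery: $510.84 / 12 = $42.57
New monthly escrow = $514.69 + $42.57 = $557.26

$557.26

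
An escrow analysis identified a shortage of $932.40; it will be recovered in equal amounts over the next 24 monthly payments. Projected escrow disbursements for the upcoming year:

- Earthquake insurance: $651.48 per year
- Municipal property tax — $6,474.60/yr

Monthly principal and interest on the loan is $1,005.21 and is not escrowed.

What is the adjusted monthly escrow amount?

$632.69

Earthquake insurance: $651.48
Municipal property tax: $6,474.60
Total per year = $651.48 + $6,474.60 = $7,126.08
Base monthly escrow = $7,126.08 / 12 = $593.84
Shortage spread = $932.40 ÷ 24 = $38.85/mo
Adjusted monthly = $593.84 + $38.85 = $632.69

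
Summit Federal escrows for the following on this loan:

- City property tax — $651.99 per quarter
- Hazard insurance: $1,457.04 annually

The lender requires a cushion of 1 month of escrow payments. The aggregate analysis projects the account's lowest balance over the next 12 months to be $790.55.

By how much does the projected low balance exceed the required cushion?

$451.80

City property tax — $651.99 × 4 = $2,607.96/yr
Hazard insurance — $1,457.04/yr
Total annual escrow = $2,607.96 + $1,457.04 = $4,065.00
Base monthly escrow = $4,065.00 ÷ 12 = $338.75
Cushion = 1 × $338.75 = $338.75
Surplus = $790.55 − $338.75 = $451.80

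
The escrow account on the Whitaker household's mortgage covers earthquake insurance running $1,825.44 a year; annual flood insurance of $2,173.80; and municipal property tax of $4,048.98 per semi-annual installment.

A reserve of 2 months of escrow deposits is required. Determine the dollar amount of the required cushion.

Earthquake insurance = $1,825.44 per year
Flood insurance = $2,173.80 per year
Municipal property tax = $4,048.98 × 2 = $8,097.96 per year
Combined annual = $1,825.44 + $2,173.80 + $8,097.96 = $12,097.20
Monthly = $12,097.20 / 12 = $1,008.10
Reserve = 2 × $1,008.10 = $2,016.20

$2,016.20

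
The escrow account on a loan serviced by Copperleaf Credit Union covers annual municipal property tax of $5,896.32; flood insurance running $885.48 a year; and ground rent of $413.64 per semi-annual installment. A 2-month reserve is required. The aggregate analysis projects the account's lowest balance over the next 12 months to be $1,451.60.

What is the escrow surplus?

$183.42

Municipal property tax — $5,896.32 annually
Flood insurance — $885.48 annually
Ground rent — $413.64 × 2 = $827.28 annually
Yearly total = $5,896.32 + $885.48 + $827.28 = $7,609.08
Monthly escrow = $7,609.08 / 12 = $634.09
Required reserve = 2 × $634.09 = $1,268.18
Surplus = $1,451.60 − $1,268.18 = $183.42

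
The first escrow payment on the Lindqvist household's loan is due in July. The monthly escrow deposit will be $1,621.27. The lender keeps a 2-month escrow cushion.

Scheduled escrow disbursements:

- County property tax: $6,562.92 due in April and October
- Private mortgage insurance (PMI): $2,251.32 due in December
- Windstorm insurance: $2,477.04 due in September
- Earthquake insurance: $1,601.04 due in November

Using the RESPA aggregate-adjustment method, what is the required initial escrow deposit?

Cushion = 2 × $1,621.27 = $3,242.54
Trial balance (start $0, +$1,621.27 each month, − disbursements):
  Jul: +$1,621.27 → $1,621.27
  Aug: +$1,621.27 → $3,242.54
  Sep: +$1,621.27 − $2,477.04 → $2,386.77
  Oct: +$1,621.27 − $6,562.92 → -$2,554.88
  Nov: +$1,621.27 − $1,601.04 → -$2,534.65
  Dec: +$1,621.27 − $2,251.32 → -$3,164.70
  Jan: +$1,621.27 → -$1,543.43
  Feb: +$1,621.27 → $77.84
  Mar: +$1,621.27 → $1,699.11
  Apr: +$1,621.27 − $6,562.92 → -$3,242.54
  May: +$1,621.27 → -$1,621.27
  Jun: +$1,621.27 → $0.00
Lowest trial balance = -$3,242.54 (Apr)
Initial deposit = cushion − low point = $3,242.54 − (-$3,242.54) = $6,485.08

$6,485.08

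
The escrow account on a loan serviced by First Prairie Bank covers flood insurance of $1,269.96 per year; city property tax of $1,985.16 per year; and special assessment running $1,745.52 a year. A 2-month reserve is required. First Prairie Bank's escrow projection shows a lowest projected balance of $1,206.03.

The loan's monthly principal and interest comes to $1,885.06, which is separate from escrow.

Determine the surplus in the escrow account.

$372.59

Flood insurance = $1,269.96
City property tax = $1,985.16
Special assessment = $1,745.52
Total annual escrow = $1,269.96 + $1,985.16 + $1,745.52 = $5,000.64
Monthly escrow = $5,000.64 / 12 = $416.72
Required cushion = 2 × $416.72 = $833.44
Surplus = $1,206.03 − $833.44 = $372.59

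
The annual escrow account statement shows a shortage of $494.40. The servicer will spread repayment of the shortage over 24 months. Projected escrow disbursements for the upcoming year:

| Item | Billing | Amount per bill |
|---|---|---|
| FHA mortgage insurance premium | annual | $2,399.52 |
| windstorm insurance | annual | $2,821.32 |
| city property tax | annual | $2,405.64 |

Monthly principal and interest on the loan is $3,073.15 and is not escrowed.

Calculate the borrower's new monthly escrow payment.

FHA mortgage insurance premium = $2,399.52 annually
Windstorm insurance = $2,821.32 annually
City property tax = $2,405.64 annually
Yearly total = $2,399.52 + $2,821.32 + $2,405.64 = $7,626.48
Monthly escrow = $7,626.48 ÷ 12 = $635.54
Shortage per month = $494.40 / 24 = $20.60
New monthly escrow = $635.54 + $20.60 = $656.14

$656.14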